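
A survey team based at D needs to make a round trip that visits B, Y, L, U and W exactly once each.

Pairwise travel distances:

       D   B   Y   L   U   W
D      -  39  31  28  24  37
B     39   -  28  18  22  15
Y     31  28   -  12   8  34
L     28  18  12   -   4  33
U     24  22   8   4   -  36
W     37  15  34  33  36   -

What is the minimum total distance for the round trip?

Minimum total distance: 113.

D - B - Y - L - U - W - D: 39+28+12+4+36+37 = 156
D - B - Y - L - W - U - D: 39+28+12+33+36+24 = 172
D - B - Y - U - L - W - D: 39+28+8+4+33+37 = 149
D - B - Y - U - W - L - D: 39+28+8+36+33+28 = 172
D - B - Y - W - L - U - D: 39+28+34+33+4+24 = 162
D - B - Y - W - U - L - D: 39+28+34+36+4+28 = 169
D - B - L - Y - U - W - D: 39+18+12+8+36+37 = 150
D - B - L - Y - W - U - D: 39+18+12+34+36+24 = 163
D - B - L - U - Y - W - D: 39+18+4+8+34+37 = 140
D - B - L - U - W - Y - D: 39+18+4+36+34+31 = 162
D - B - L - W - Y - U - D: 39+18+33+34+8+24 = 156
D - B - L - W - U - Y - D: 39+18+33+36+8+31 = 165
D - B - U - Y - L - W - D: 39+22+8+12+33+37 = 151
D - B - U - Y - W - L - D: 39+22+8+34+33+28 = 164
… (46 more)
D - Y - U - L - B - W - D: 31+8+4+18+15+37 = 113  ← best
The minimum is 113.
One optimal route: D → Y → U → L → B → W → D (or its reverse).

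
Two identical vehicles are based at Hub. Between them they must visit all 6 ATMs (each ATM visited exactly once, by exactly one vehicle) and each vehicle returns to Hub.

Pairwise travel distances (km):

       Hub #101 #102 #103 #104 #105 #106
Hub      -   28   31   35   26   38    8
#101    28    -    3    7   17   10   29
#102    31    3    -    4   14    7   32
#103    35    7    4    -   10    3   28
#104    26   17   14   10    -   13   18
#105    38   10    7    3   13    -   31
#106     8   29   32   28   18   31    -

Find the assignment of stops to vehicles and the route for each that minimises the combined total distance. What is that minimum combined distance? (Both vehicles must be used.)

There are 2^5 − 1 = 31 ways to divide the 6 stops into two non-empty groups. For each, the best each vehicle can do is its own shortest tour through its group:
  {#101} + {#102, #103, #104, #105, #106}: 56 + 77 = 133
  {#102} + {#101, #103, #104, #105, #106}: 62 + 77 = 139
  {#101, #102} + {#103, #104, #105, #106}: 62 + 77 = 139
  {#103} + {#101, #102, #104, #105, #106}: 70 + 77 = 147
  {#101, #103} + {#102, #104, #105, #106}: 70 + 77 = 147
  {#102, #103} + {#101, #104, #105, #106}: 70 + 77 = 147
  … (31 splits in total)
  {#101, #102, #103, #104, #105} + {#106}: 77 + 16 = 93  ← best
Best: vehicle 1 Hub → #101 → #102 → #103 → #105 → #104 → Hub = 77; vehicle 2 Hub → #106 → Hub = 16; combined 93.

Minimum combined distance: 93 km.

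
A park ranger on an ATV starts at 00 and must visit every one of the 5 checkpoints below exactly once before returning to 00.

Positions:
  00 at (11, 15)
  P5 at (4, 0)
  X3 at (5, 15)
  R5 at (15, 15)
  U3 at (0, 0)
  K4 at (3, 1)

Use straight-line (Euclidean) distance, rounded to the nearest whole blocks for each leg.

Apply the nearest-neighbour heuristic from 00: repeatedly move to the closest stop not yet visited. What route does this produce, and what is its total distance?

From 00: distances to unvisited — R5=4, X3=6, K4=16, P5=17, U3=19. Nearest is R5 (4).
From R5: distances to unvisited — X3=10, K4=18, P5=19, U3=21. Nearest is X3 (10).
From X3: distances to unvisited — K4=14, P5=15, U3=16. Nearest is K4 (14).
From K4: distances to unvisited — P5=1, U3=3. Nearest is P5 (1).
From P5: distances to unvisited — U3=4. Nearest is U3 (4).
Return U3→00: 19.
Total = 4 + 10 + 14 + 1 + 4 + 19 = 52.

Nearest-neighbour total = 52 blocks; route 00 → R5 → X3 → K4 → P5 → U3 → 00.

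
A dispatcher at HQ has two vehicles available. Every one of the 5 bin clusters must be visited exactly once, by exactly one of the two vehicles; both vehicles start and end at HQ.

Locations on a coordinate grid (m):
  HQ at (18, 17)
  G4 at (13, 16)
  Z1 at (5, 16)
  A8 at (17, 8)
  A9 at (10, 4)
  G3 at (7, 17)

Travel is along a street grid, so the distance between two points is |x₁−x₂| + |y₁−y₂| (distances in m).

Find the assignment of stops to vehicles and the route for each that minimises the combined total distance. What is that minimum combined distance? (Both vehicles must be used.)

64 m — the smallest possible combined total.

There are 2^4 − 1 = 15 ways to divide the 5 stops into two non-empty groups. For each, the best each vehicle can do is its own shortest tour through its group:
  {G4} + {Z1, A8, A9, G3}: 12 + 52 = 64
  {Z1} + {G4, A8, A9, G3}: 28 + 50 = 78
  {G4, Z1} + {A8, A9, G3}: 28 + 48 = 76
  {A8} + {G4, Z1, A9, G3}: 20 + 52 = 72
  {G4, A8} + {Z1, A9, G3}: 28 + 52 = 80
  {Z1, A8} + {G4, A9, G3}: 44 + 48 = 92
  … (15 splits in total)
Best: vehicle 1 HQ → G4 → HQ = 12; vehicle 2 HQ → A8 → A9 → Z1 → G3 → HQ = 52; combined 64.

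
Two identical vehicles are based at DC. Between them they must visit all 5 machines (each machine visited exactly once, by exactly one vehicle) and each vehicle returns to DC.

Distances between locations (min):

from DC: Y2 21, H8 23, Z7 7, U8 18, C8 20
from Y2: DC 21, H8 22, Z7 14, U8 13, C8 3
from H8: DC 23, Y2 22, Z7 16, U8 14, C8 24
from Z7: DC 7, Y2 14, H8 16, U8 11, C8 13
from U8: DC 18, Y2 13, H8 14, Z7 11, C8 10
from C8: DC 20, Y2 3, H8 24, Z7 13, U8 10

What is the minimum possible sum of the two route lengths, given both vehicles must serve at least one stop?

Check every non-empty split of the stops between the two vehicles; for each half take its own optimal tour:
  {Y2} + {H8, Z7, U8, C8}: 42 + 67 = 109
  {H8} + {Y2, Z7, U8, C8}: 46 + 52 = 98
  {Y2, H8} + {Z7, U8, C8}: 66 + 48 = 114
  {Z7} + {Y2, H8, U8, C8}: 14 + 71 = 85
  {Y2, Z7} + {H8, U8, C8}: 42 + 67 = 109
  {H8, Z7} + {Y2, U8, C8}: 46 + 52 = 98
  … (15 splits in total)
Best: vehicle 1 DC → Z7 → DC = 14; vehicle 2 DC → Y2 → C8 → U8 → H8 → DC = 71; combined 85.

Minimum combined distance: 85 min.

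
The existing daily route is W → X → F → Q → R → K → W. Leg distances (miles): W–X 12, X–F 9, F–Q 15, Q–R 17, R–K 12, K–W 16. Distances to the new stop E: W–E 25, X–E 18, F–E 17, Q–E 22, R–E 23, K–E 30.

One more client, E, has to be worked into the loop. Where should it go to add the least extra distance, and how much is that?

Insertion cost between consecutive stops i–j is d(i,E) + d(E,j) − d(i,j):
  between W and X: 25 + 18 − 12 = 31
  between X and F: 18 + 17 − 9 = 26
  between F and Q: 17 + 22 − 15 = 24
  between Q and R: 22 + 23 − 17 = 28
  between R and K: 23 + 30 − 12 = 41
  between K and W: 30 + 25 − 16 = 39
Cheapest insertion is between F and Q, adding 24.
New total = 81 + 24 = 105.

+24 miles — insert E between F and Q.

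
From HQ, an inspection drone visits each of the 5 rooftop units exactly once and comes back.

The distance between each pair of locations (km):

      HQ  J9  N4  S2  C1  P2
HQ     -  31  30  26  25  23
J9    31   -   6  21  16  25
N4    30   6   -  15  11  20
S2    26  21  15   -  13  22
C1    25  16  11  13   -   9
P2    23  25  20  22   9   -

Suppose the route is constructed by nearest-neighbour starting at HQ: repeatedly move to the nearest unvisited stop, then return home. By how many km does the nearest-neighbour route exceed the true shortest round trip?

The nearest-neighbour route is 1 km longer than optimal.

HQ: P2=23, C1=25, S2=26, N4=30, J9=31 ⇒ P2
P2: C1=9, N4=20, S2=22, J9=25 ⇒ C1
C1: N4=11, S2=13, J9=16 ⇒ N4
N4: J9=6, S2=15 ⇒ J9
J9: S2=21 ⇒ S2
NN route HQ → P2 → C1 → N4 → J9 → S2 → HQ costs 96.
Optimal: HQ → S2 → N4 → J9 → C1 → P2 → HQ costs 95 (by enumerating all 60 distinct tours).
Excess = 96 − 95 = 1.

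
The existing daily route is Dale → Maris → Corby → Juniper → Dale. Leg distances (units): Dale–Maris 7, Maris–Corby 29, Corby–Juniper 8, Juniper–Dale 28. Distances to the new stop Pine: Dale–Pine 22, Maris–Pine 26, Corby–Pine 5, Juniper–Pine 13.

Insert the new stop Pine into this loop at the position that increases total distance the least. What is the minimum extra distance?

Minimum extra distance: 2, inserting Pine between Maris and Corby.

Insertion cost between consecutive stops i–j is d(i,Pine) + d(Pine,j) − d(i,j):
  between Dale and Maris: 22 + 26 − 7 = 41
  between Maris and Corby: 26 + 5 − 29 = 2
  between Corby and Juniper: 5 + 13 − 8 = 10
  between Juniper and Dale: 13 + 22 − 28 = 7
Cheapest insertion is between Maris and Corby, adding 2.
New total = 72 + 2 = 74.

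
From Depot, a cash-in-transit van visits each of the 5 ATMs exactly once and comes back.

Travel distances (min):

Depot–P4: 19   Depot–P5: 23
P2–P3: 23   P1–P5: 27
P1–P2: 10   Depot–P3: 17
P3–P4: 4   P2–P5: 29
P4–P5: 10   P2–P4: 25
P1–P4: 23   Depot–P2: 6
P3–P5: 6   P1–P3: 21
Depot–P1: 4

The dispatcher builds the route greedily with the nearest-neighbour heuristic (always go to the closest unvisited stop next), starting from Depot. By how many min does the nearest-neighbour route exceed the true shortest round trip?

The nearest-neighbour route is 2 min longer than optimal.

From Depot: P1=4, P2=6, P3=17, P4=19, P5=23 → choose P1 (4).
From P1: P2=10, P3=21, P4=23, P5=27 → choose P2 (10).
From P2: P3=23, P4=25, P5=29 → choose P3 (23).
From P3: P4=4, P5=6 → choose P4 (4).
From P4: P5=10 → choose P5 (10).
NN route Depot → P1 → P2 → P3 → P4 → P5 → Depot costs 74.
Optimal: Depot → P1 → P2 → P3 → P5 → P4 → Depot costs 72 (by enumerating all 60 distinct tours).
Excess = 74 − 72 = 2.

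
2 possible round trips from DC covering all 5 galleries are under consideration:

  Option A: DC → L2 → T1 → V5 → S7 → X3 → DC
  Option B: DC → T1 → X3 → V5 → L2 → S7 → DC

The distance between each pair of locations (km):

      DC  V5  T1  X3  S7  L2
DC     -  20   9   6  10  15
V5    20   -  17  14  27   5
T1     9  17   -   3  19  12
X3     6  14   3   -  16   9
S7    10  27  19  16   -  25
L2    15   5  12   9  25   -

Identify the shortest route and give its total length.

66 km — Option B is the shortest.

Option A: 15 + 12 + 17 + 27 + 16 + 6 = 93
Option B: 9 + 3 + 14 + 5 + 25 + 10 = 66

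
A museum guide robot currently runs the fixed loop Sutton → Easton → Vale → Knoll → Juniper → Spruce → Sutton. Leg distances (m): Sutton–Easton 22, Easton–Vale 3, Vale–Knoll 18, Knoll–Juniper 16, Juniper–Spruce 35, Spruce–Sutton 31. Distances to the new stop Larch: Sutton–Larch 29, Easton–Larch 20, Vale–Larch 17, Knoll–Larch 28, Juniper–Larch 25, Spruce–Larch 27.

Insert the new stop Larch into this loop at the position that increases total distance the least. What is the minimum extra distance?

Insertion cost between consecutive stops i–j is d(i,Larch) + d(Larch,j) − d(i,j):
  between Sutton and Easton: 29 + 20 − 22 = 27
  between Easton and Vale: 20 + 17 − 3 = 34
  between Vale and Knoll: 17 + 28 − 18 = 27
  between Knoll and Juniper: 28 + 25 − 16 = 37
  between Juniper and Spruce: 25 + 27 − 35 = 17
  between Spruce and Sutton: 27 + 29 − 31 = 25
Cheapest insertion is between Juniper and Spruce, adding 17.
New total = 125 + 17 = 142.

+17 m — insert Larch between Juniper and Spruce.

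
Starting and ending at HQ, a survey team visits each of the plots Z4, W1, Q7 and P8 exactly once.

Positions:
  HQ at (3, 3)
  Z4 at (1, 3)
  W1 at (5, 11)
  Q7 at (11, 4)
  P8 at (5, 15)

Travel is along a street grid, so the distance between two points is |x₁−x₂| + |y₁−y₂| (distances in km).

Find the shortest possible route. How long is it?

HQ-Z4-W1-Q7-P8-HQ: 2+12+13+17+14 = 58
HQ-Z4-W1-P8-Q7-HQ: 2+12+4+17+9 = 44
HQ-Z4-Q7-W1-P8-HQ: 2+11+13+4+14 = 44
HQ-Z4-Q7-P8-W1-HQ: 2+11+17+4+10 = 44
HQ-Z4-P8-W1-Q7-HQ: 2+16+4+13+9 = 44
HQ-Z4-P8-Q7-W1-HQ: 2+16+17+13+10 = 58
HQ-W1-Z4-Q7-P8-HQ: 10+12+11+17+14 = 64
HQ-W1-Z4-P8-Q7-HQ: 10+12+16+17+9 = 64
HQ-W1-Q7-Z4-P8-HQ: 10+13+11+16+14 = 64
HQ-W1-P8-Z4-Q7-HQ: 10+4+16+11+9 = 50
HQ-Q7-Z4-W1-P8-HQ: 9+11+12+4+14 = 50
HQ-Q7-W1-Z4-P8-HQ: 9+13+12+16+14 = 64
The minimum is 44.
One optimal route: HQ → Z4 → W1 → P8 → Q7 → HQ (or its reverse).

Minimum total distance: 44 km.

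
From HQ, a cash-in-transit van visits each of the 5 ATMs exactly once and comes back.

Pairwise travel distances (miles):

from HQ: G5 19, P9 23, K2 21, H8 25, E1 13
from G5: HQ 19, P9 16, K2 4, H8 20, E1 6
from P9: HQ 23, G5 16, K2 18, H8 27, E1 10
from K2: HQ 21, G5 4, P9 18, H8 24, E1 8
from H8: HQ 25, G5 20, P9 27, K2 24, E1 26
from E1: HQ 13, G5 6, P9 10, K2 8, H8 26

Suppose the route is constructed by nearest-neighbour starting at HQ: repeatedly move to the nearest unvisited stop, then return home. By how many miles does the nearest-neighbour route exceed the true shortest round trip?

From HQ: E1=13, G5=19, K2=21, P9=23, H8=25 → choose E1 (13).
From E1: G5=6, K2=8, P9=10, H8=26 → choose G5 (6).
From G5: K2=4, P9=16, H8=20 → choose K2 (4).
From K2: P9=18, H8=24 → choose P9 (18).
From P9: H8=27 → choose H8 (27).
NN route HQ → E1 → G5 → K2 → P9 → H8 → HQ costs 93.
Optimal: HQ → P9 → E1 → K2 → G5 → H8 → HQ costs 90 (by enumerating all 60 distinct tours).
Excess = 93 − 90 = 3.

Excess over optimum: 3 miles.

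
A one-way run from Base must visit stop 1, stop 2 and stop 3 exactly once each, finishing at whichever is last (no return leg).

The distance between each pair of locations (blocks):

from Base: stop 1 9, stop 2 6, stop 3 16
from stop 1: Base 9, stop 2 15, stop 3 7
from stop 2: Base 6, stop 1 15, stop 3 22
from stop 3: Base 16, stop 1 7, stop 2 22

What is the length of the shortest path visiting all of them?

Shortest open route: 28 blocks.

There are 3! = 6 possible orderings.
Base - stop 1 - stop 2 - stop 3: 9+15+22 = 46
Base - stop 1 - stop 3 - stop 2: 9+7+22 = 38
Base - stop 2 - stop 1 - stop 3: 6+15+7 = 28
Base - stop 2 - stop 3 - stop 1: 6+22+7 = 35
Base - stop 3 - stop 1 - stop 2: 16+7+15 = 38
Base - stop 3 - stop 2 - stop 1: 16+22+15 = 53
The minimum is 28.
One shortest path: Base → stop 2 → stop 1 → stop 3.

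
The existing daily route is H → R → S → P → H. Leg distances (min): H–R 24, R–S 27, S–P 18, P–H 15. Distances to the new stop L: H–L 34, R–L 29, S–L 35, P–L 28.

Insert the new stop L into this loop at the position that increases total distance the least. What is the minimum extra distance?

Minimum extra distance: 37 min, inserting L between R and S.

Insertion cost between consecutive stops i–j is d(i,L) + d(L,j) − d(i,j):
  between H and R: 34 + 29 − 24 = 39
  between R and S: 29 + 35 − 27 = 37
  between S and P: 35 + 28 − 18 = 45
  between P and H: 28 + 34 − 15 = 47
Cheapest insertion is between R and S, adding 37.
New total = 84 + 37 = 121.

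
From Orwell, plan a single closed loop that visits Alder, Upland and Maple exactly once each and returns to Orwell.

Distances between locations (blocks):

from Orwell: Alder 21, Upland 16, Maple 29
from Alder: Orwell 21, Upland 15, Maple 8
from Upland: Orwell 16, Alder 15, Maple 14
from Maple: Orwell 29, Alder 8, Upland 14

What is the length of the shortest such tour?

59 blocks — the shortest possible round trip.

There are 3 distinct closed tours to check (reversals are equivalent).
Orwell-Alder-Upland-Maple-Orwell: 21+15+14+29 = 79
Orwell-Alder-Maple-Upland-Orwell: 21+8+14+16 = 59
Orwell-Upland-Alder-Maple-Orwell: 16+15+8+29 = 68
The minimum is 59.
One optimal route: Orwell → Alder → Maple → Upland → Orwell (or its reverse).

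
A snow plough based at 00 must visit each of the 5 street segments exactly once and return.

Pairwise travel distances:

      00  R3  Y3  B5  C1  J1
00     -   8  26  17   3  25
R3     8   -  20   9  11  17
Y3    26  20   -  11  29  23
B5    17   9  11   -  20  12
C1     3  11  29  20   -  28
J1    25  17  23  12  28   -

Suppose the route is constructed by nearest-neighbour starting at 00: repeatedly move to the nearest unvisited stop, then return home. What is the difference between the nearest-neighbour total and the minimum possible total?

00: C1=3, R3=8, B5=17, J1=25, Y3=26 ⇒ C1
C1: R3=11, B5=20, J1=28, Y3=29 ⇒ R3
R3: B5=9, J1=17, Y3=20 ⇒ B5
B5: Y3=11, J1=12 ⇒ Y3
Y3: J1=23 ⇒ J1
NN route 00 → C1 → R3 → B5 → Y3 → J1 → 00 costs 82.
Optimal: 00 → R3 → J1 → B5 → Y3 → C1 → 00 costs 80 (by enumerating all 60 distinct tours).
Excess = 82 − 80 = 2.

2 longer than the optimal tour.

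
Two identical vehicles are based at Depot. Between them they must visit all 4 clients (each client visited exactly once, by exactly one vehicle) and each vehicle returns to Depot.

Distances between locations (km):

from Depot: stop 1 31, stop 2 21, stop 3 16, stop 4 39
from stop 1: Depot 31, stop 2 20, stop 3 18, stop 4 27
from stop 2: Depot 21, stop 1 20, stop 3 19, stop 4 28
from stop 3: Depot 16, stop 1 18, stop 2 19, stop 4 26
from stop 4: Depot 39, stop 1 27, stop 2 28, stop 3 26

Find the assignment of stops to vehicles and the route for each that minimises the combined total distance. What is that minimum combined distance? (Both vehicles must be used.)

Check every non-empty split of the stops between the two vehicles; for each half take its own optimal tour:
  {stop 1} + {stop 2, stop 3, stop 4}: 62 + 91 = 153
  {stop 2} + {stop 1, stop 3, stop 4}: 42 + 100 = 142
  {stop 1, stop 2} + {stop 3, stop 4}: 72 + 81 = 153
  {stop 3} + {stop 1, stop 2, stop 4}: 32 + 107 = 139
  {stop 1, stop 3} + {stop 2, stop 4}: 65 + 88 = 153
  {stop 2, stop 3} + {stop 1, stop 4}: 56 + 97 = 153
  … (7 splits in total)
Best: vehicle 1 Depot → stop 3 → Depot = 32; vehicle 2 Depot → stop 1 → stop 4 → stop 2 → Depot = 107; combined 139.

139 km — the smallest possible combined total.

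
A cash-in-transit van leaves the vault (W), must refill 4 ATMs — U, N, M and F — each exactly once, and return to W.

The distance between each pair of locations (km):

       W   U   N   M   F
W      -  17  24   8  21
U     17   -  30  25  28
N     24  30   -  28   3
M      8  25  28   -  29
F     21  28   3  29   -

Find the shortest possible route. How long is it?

There are 12 distinct closed tours to check (reversals are equivalent).
W → U → N → M → F → W: 17+30+28+29+21 = 125
W → U → N → F → M → W: 17+30+3+29+8 = 87
W → U → M → N → F → W: 17+25+28+3+21 = 94
W → U → M → F → N → W: 17+25+29+3+24 = 98
W → U → F → N → M → W: 17+28+3+28+8 = 84
W → U → F → M → N → W: 17+28+29+28+24 = 126
W → N → U → M → F → W: 24+30+25+29+21 = 129
W → N → U → F → M → W: 24+30+28+29+8 = 119
W → N → M → U → F → W: 24+28+25+28+21 = 126
W → N → F → U → M → W: 24+3+28+25+8 = 88
W → M → U → N → F → W: 8+25+30+3+21 = 87
W → M → N → U → F → W: 8+28+30+28+21 = 115
The minimum is 84.
One optimal route: W → U → F → N → M → W (or its reverse).

Shortest round trip = 84 km.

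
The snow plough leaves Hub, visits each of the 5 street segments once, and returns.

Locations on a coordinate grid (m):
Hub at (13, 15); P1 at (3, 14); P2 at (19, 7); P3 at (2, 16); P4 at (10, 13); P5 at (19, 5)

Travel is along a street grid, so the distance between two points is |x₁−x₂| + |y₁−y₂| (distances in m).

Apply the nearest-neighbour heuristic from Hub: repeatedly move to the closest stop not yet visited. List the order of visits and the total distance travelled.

Hub → [P4:5 / P1:11 / P3:12 / P2:14 / P5:16] → P4 (5)
P4 → [P1:8 / P3:11 / P2:15 / P5:17] → P1 (8)
P1 → [P3:3 / P2:23 / P5:25] → P3 (3)
P3 → [P2:26 / P5:28] → P2 (26)
P2 → [P5:2] → P5 (2)
Return P5→Hub: 16.
Total = 5 + 8 + 3 + 26 + 2 + 16 = 60.

Total distance 60 m via the nearest-neighbour route Hub → P4 → P1 → P3 → P2 → P5 → Hub.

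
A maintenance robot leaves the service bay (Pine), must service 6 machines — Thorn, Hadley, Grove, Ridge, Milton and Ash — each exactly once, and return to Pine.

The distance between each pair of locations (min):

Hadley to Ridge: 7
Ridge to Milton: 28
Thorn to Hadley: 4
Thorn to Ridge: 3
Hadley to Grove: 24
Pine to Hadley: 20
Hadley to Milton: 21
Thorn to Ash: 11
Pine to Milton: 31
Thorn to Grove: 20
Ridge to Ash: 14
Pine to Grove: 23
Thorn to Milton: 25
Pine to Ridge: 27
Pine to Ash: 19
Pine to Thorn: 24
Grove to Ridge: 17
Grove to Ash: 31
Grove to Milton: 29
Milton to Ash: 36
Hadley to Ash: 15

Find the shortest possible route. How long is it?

With 6 stops there are 6!/2 = 360 distinct round trips (a route and its reverse cost the same).
Pine-Thorn-Hadley-Grove-Ridge-Milton-Ash-Pine: 24+4+24+17+28+36+19 = 152
Pine-Thorn-Hadley-Grove-Ridge-Ash-Milton-Pine: 24+4+24+17+14+36+31 = 150
Pine-Thorn-Hadley-Grove-Milton-Ridge-Ash-Pine: 24+4+24+29+28+14+19 = 142
Pine-Thorn-Hadley-Grove-Milton-Ash-Ridge-Pine: 24+4+24+29+36+14+27 = 158
Pine-Thorn-Hadley-Grove-Ash-Ridge-Milton-Pine: 24+4+24+31+14+28+31 = 156
Pine-Thorn-Hadley-Grove-Ash-Milton-Ridge-Pine: 24+4+24+31+36+28+27 = 174
Pine-Thorn-Hadley-Ridge-Grove-Milton-Ash-Pine: 24+4+7+17+29+36+19 = 136
Pine-Thorn-Hadley-Ridge-Grove-Ash-Milton-Pine: 24+4+7+17+31+36+31 = 150
… (352 more)
Pine-Grove-Milton-Hadley-Thorn-Ridge-Ash-Pine: 23+29+21+4+3+14+19 = 113  ← best
The minimum is 113.
One optimal route: Pine → Grove → Milton → Hadley → Thorn → Ridge → Ash → Pine (or its reverse).

Shortest round trip = 113 min.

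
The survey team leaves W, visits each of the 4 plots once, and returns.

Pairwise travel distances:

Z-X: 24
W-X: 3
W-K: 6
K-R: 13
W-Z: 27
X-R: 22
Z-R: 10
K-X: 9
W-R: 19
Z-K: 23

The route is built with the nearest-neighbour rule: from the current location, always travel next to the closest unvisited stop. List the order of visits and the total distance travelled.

Total distance 62 via the nearest-neighbour route W → X → K → R → Z → W.

At W the remaining stops are X 3, K 6, R 19, Z 27; go to X.
At X the remaining stops are K 9, R 22, Z 24; go to K.
At K the remaining stops are R 13, Z 23; go to R.
At R the remaining stops are Z 10; go to Z.
Return Z→W: 27.
Total = 3 + 9 + 13 + 10 + 27 = 62.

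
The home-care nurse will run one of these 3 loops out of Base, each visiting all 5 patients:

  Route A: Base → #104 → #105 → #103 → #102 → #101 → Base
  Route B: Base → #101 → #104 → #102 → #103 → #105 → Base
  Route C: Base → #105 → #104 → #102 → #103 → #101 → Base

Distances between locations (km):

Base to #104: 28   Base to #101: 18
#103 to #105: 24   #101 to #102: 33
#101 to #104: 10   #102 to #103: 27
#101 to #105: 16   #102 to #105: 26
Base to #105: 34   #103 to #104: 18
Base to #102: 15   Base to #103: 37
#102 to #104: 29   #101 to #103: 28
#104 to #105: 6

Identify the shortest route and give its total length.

Route A: 28 + 6 + 24 + 27 + 33 + 18 = 136
Route B: 18 + 10 + 29 + 27 + 24 + 34 = 142
Route C: 34 + 6 + 29 + 27 + 28 + 18 = 142

Shortest is Route A, total 136 km.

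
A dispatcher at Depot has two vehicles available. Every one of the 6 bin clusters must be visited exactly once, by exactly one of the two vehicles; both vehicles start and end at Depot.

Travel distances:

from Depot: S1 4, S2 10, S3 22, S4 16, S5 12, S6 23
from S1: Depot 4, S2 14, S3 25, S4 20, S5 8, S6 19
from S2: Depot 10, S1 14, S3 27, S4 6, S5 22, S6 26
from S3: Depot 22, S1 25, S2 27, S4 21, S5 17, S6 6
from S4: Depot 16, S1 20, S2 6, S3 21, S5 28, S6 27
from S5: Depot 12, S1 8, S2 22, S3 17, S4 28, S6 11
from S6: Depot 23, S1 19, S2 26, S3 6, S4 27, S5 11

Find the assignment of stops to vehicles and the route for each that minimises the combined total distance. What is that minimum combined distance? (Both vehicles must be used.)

Minimum combined distance: 74.

Check every non-empty split of the stops between the two vehicles; for each half take its own optimal tour:
  {S1} + {S2, S3, S4, S5, S6}: 8 + 66 = 74
  {S2} + {S1, S3, S4, S5, S6}: 20 + 66 = 86
  {S1, S2} + {S3, S4, S5, S6}: 28 + 66 = 94
  {S3} + {S1, S2, S4, S5, S6}: 44 + 66 = 110
  {S1, S3} + {S2, S4, S5, S6}: 51 + 66 = 117
  {S2, S3} + {S1, S4, S5, S6}: 59 + 66 = 125
  … (31 splits in total)
Best: vehicle 1 Depot → S1 → Depot = 8; vehicle 2 Depot → S2 → S4 → S3 → S6 → S5 → Depot = 66; combined 74.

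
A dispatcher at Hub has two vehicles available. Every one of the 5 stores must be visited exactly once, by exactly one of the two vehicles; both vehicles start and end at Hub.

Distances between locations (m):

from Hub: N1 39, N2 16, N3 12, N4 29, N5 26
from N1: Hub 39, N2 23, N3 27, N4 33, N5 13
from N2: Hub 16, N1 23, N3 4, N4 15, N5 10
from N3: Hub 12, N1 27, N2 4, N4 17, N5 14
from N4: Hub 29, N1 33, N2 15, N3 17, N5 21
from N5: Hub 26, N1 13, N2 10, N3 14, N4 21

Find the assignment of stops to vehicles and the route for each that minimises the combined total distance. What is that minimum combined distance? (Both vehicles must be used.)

125 m — the smallest possible combined total.

Check every non-empty split of the stops between the two vehicles; for each half take its own optimal tour:
  {N1} + {N2, N3, N4, N5}: 78 + 76 = 154
  {N2} + {N1, N3, N4, N5}: 32 + 101 = 133
  {N1, N2} + {N3, N4, N5}: 78 + 76 = 154
  {N3} + {N1, N2, N4, N5}: 24 + 101 = 125
  {N1, N3} + {N2, N4, N5}: 78 + 76 = 154
  {N2, N3} + {N1, N4, N5}: 32 + 101 = 133
  … (15 splits in total)
Best: vehicle 1 Hub → N3 → Hub = 24; vehicle 2 Hub → N2 → N5 → N1 → N4 → Hub = 101; combined 125.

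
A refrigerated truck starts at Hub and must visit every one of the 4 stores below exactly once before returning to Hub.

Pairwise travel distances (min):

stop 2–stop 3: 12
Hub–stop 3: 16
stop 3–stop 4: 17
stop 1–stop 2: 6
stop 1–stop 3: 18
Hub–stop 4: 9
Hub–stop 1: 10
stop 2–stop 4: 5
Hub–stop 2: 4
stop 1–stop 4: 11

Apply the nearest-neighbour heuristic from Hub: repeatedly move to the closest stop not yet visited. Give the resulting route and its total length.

Nearest-neighbour total = 54 min; route Hub → stop 2 → stop 4 → stop 1 → stop 3 → Hub.

From Hub: distances to unvisited — stop 2=4, stop 4=9, stop 1=10, stop 3=16. Nearest is stop 2 (4).
From stop 2: distances to unvisited — stop 4=5, stop 1=6, stop 3=12. Nearest is stop 4 (5).
From stop 4: distances to unvisited — stop 1=11, stop 3=17. Nearest is stop 1 (11).
From stop 1: distances to unvisited — stop 3=18. Nearest is stop 3 (18).
Return stop 3→Hub: 16.
Total = 4 + 5 + 11 + 18 + 16 = 54.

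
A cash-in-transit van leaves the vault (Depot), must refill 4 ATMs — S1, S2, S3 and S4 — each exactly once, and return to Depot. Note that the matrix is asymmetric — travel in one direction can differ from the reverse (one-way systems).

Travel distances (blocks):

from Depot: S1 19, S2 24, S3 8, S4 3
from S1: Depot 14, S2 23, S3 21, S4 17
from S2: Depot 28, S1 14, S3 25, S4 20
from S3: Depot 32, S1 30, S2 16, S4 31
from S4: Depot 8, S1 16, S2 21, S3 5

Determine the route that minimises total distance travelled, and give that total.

Shortest round trip = 52 blocks.

Depot - S1 - S2 - S3 - S4 - Depot: 19+23+25+31+8 = 106
Depot - S1 - S2 - S4 - S3 - Depot: 19+23+20+5+32 = 99
Depot - S1 - S3 - S2 - S4 - Depot: 19+21+16+20+8 = 84
Depot - S1 - S3 - S4 - S2 - Depot: 19+21+31+21+28 = 120
Depot - S1 - S4 - S2 - S3 - Depot: 19+17+21+25+32 = 114
Depot - S1 - S4 - S3 - S2 - Depot: 19+17+5+16+28 = 85
Depot - S2 - S1 - S3 - S4 - Depot: 24+14+21+31+8 = 98
Depot - S2 - S1 - S4 - S3 - Depot: 24+14+17+5+32 = 92
Depot - S2 - S3 - S1 - S4 - Depot: 24+25+30+17+8 = 104
Depot - S2 - S3 - S4 - S1 - Depot: 24+25+31+16+14 = 110
Depot - S2 - S4 - S1 - S3 - Depot: 24+20+16+21+32 = 113
Depot - S2 - S4 - S3 - S1 - Depot: 24+20+5+30+14 = 93
Depot - S3 - S1 - S2 - S4 - Depot: 8+30+23+20+8 = 89
Depot - S3 - S1 - S4 - S2 - Depot: 8+30+17+21+28 = 104
… (10 more)
Depot - S4 - S3 - S2 - S1 - Depot: 3+5+16+14+14 = 52  ← best
The minimum is 52.
One optimal route: Depot → S4 → S3 → S2 → S1 → Depot.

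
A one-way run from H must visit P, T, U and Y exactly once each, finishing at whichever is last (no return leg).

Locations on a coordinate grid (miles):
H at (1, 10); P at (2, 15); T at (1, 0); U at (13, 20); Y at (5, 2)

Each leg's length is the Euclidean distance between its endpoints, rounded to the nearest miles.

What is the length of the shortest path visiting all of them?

Shortest open route: 39 miles.

There are 4! = 24 possible orderings.
H → P → T → U → Y: 5+15+23+20 = 63
H → P → T → Y → U: 5+15+4+20 = 44
H → P → U → T → Y: 5+12+23+4 = 44
H → P → U → Y → T: 5+12+20+4 = 41
H → P → Y → T → U: 5+13+4+23 = 45
H → P → Y → U → T: 5+13+20+23 = 61
H → T → P → U → Y: 10+15+12+20 = 57
H → T → P → Y → U: 10+15+13+20 = 58
H → T → U → P → Y: 10+23+12+13 = 58
H → T → U → Y → P: 10+23+20+13 = 66
H → T → Y → P → U: 10+4+13+12 = 39
H → T → Y → U → P: 10+4+20+12 = 46
H → U → P → T → Y: 16+12+15+4 = 47
H → U → P → Y → T: 16+12+13+4 = 45
… (10 more)
The minimum is 39.
One shortest path: H → T → Y → P → U.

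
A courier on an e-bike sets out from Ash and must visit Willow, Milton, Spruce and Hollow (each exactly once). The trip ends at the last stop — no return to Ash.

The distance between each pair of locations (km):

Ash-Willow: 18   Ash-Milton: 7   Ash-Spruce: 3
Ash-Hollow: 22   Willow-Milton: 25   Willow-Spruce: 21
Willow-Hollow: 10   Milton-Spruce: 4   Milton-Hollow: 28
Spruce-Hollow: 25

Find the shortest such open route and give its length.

There are 4! = 24 possible orderings.
Ash → Willow → Milton → Spruce → Hollow: 18+25+4+25 = 72
Ash → Willow → Milton → Hollow → Spruce: 18+25+28+25 = 96
Ash → Willow → Spruce → Milton → Hollow: 18+21+4+28 = 71
Ash → Willow → Spruce → Hollow → Milton: 18+21+25+28 = 92
Ash → Willow → Hollow → Milton → Spruce: 18+10+28+4 = 60
Ash → Willow → Hollow → Spruce → Milton: 18+10+25+4 = 57
Ash → Milton → Willow → Spruce → Hollow: 7+25+21+25 = 78
Ash → Milton → Willow → Hollow → Spruce: 7+25+10+25 = 67
Ash → Milton → Spruce → Willow → Hollow: 7+4+21+10 = 42
Ash → Milton → Spruce → Hollow → Willow: 7+4+25+10 = 46
Ash → Milton → Hollow → Willow → Spruce: 7+28+10+21 = 66
Ash → Milton → Hollow → Spruce → Willow: 7+28+25+21 = 81
Ash → Spruce → Willow → Milton → Hollow: 3+21+25+28 = 77
Ash → Spruce → Willow → Hollow → Milton: 3+21+10+28 = 62
… (10 more)
The minimum is 42.
One shortest path: Ash → Milton → Spruce → Willow → Hollow.

Shortest open route: 42 km.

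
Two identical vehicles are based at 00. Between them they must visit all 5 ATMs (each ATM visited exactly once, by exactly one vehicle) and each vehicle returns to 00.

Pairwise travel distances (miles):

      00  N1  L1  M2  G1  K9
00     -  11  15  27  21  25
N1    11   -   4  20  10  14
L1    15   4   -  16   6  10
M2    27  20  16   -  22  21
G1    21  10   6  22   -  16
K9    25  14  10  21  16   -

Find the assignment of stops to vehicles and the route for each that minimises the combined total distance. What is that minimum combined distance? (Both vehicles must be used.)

107 miles — the smallest possible combined total.

Try each way of splitting the stops between the two vehicles (each non-empty) and, for each split, find the best tour for each vehicle:
  {N1} + {L1, M2, G1, K9}: 22 + 85 = 107
  {L1} + {N1, M2, G1, K9}: 30 + 85 = 115
  {N1, L1} + {M2, G1, K9}: 30 + 85 = 115
  {M2} + {N1, L1, G1, K9}: 54 + 62 = 116
  {N1, M2} + {L1, G1, K9}: 58 + 62 = 120
  {L1, M2} + {N1, G1, K9}: 58 + 62 = 120
  … (15 splits in total)
Best: vehicle 1 00 → N1 → 00 = 22; vehicle 2 00 → L1 → G1 → K9 → M2 → 00 = 85; combined 107.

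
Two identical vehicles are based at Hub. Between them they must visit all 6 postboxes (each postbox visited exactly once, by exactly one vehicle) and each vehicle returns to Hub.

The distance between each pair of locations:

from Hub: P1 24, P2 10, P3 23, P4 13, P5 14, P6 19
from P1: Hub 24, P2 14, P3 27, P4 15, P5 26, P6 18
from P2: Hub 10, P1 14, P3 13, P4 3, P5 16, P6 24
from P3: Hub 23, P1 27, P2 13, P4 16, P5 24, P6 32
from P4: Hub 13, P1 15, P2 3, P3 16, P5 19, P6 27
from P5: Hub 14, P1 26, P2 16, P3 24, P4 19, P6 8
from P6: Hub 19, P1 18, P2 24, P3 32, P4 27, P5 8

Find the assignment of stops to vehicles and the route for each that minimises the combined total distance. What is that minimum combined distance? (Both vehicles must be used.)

Minimum combined distance: 114.

There are 2^5 − 1 = 31 ways to divide the 6 stops into two non-empty groups. For each, the best each vehicle can do is its own shortest tour through its group:
  {P1} + {P2, P3, P4, P5, P6}: 48 + 80 = 128
  {P2} + {P1, P3, P4, P5, P6}: 20 + 94 = 114
  {P1, P2} + {P3, P4, P5, P6}: 48 + 80 = 128
  {P3} + {P1, P2, P4, P5, P6}: 46 + 68 = 114
  {P1, P3} + {P2, P4, P5, P6}: 74 + 59 = 133
  {P2, P3} + {P1, P4, P5, P6}: 46 + 68 = 114
  … (31 splits in total)
Best: vehicle 1 Hub → P2 → Hub = 20; vehicle 2 Hub → P3 → P4 → P1 → P6 → P5 → Hub = 94; combined 114.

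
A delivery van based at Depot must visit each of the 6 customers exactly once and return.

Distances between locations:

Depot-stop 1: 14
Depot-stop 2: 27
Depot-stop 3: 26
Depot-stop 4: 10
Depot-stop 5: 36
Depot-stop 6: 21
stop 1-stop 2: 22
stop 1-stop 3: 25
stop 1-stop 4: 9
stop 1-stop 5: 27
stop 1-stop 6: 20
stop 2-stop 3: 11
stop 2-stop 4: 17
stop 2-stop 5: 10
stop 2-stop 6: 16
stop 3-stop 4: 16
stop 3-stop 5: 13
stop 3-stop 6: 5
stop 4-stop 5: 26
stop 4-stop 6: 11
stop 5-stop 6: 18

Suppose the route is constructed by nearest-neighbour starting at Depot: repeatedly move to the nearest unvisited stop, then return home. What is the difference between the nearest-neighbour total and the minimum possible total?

The nearest-neighbour route is 16 longer than optimal.

Depot: stop 4=10, stop 1=14, stop 6=21, stop 3=26, stop 2=27, stop 5=36 ⇒ stop 4
stop 4: stop 1=9, stop 6=11, stop 3=16, stop 2=17, stop 5=26 ⇒ stop 1
stop 1: stop 6=20, stop 2=22, stop 3=25, stop 5=27 ⇒ stop 6
stop 6: stop 3=5, stop 2=16, stop 5=18 ⇒ stop 3
stop 3: stop 2=11, stop 5=13 ⇒ stop 2
stop 2: stop 5=10 ⇒ stop 5
NN route Depot → stop 4 → stop 1 → stop 6 → stop 3 → stop 2 → stop 5 → Depot costs 101.
Optimal: Depot → stop 1 → stop 2 → stop 5 → stop 3 → stop 6 → stop 4 → Depot costs 85 (by enumerating all 360 distinct tours).
Excess = 101 − 85 = 16.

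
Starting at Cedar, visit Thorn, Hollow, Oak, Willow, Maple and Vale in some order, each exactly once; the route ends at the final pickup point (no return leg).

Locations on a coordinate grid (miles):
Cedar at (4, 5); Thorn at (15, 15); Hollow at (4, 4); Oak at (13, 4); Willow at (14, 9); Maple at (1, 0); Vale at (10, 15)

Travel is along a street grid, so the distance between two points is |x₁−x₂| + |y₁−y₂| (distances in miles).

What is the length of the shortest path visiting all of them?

42 miles — the minimum one-way total.

There are 6! = 720 possible orderings.
Cedar→Thorn→Hollow→Oak→Willow→Maple→Vale: 21+22+9+6+22+24 = 104
Cedar→Thorn→Hollow→Oak→Willow→Vale→Maple: 21+22+9+6+10+24 = 92
Cedar→Thorn→Hollow→Oak→Maple→Willow→Vale: 21+22+9+16+22+10 = 100
Cedar→Thorn→Hollow→Oak→Maple→Vale→Willow: 21+22+9+16+24+10 = 102
Cedar→Thorn→Hollow→Oak→Vale→Willow→Maple: 21+22+9+14+10+22 = 98
Cedar→Thorn→Hollow→Oak→Vale→Maple→Willow: 21+22+9+14+24+22 = 112
Cedar→Thorn→Hollow→Willow→Oak→Maple→Vale: 21+22+15+6+16+24 = 104
Cedar→Thorn→Hollow→Willow→Oak→Vale→Maple: 21+22+15+6+14+24 = 102
… (712 more)
Cedar→Hollow→Maple→Oak→Willow→Thorn→Vale: 1+7+16+6+7+5 = 42  ← best
The minimum is 42.
One shortest path: Cedar → Hollow → Maple → Oak → Willow → Thorn → Vale.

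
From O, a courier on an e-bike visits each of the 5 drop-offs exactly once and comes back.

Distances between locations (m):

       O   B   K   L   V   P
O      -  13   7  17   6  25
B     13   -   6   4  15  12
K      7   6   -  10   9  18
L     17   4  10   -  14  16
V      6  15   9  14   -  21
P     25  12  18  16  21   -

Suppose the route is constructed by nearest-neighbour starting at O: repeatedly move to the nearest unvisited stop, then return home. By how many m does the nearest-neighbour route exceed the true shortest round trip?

6 m longer than the optimal tour.

O: V=6, K=7, B=13, L=17, P=25 ⇒ V
V: K=9, L=14, B=15, P=21 ⇒ K
K: B=6, L=10, P=18 ⇒ B
B: L=4, P=12 ⇒ L
L: P=16 ⇒ P
NN route O → V → K → B → L → P → O costs 66.
Optimal: O → K → B → L → P → V → O costs 60 (by enumerating all 60 distinct tours).
Excess = 66 − 60 = 6.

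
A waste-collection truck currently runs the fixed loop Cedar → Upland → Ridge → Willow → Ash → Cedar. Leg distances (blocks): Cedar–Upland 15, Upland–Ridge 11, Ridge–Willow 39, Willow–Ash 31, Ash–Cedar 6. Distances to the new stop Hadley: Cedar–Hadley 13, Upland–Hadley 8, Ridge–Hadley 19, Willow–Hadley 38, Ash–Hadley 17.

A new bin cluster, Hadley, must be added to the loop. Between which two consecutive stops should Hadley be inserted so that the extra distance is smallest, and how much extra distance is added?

Insertion cost between consecutive stops i–j is d(i,Hadley) + d(Hadley,j) − d(i,j):
  between Cedar and Upland: 13 + 8 − 15 = 6
  between Upland and Ridge: 8 + 19 − 11 = 16
  between Ridge and Willow: 19 + 38 − 39 = 18
  between Willow and Ash: 38 + 17 − 31 = 24
  between Ash and Cedar: 17 + 13 − 6 = 24
Cheapest insertion is between Cedar and Upland, adding 6.
New total = 102 + 6 = 108.

+6 blocks — insert Hadley between Cedar and Upland.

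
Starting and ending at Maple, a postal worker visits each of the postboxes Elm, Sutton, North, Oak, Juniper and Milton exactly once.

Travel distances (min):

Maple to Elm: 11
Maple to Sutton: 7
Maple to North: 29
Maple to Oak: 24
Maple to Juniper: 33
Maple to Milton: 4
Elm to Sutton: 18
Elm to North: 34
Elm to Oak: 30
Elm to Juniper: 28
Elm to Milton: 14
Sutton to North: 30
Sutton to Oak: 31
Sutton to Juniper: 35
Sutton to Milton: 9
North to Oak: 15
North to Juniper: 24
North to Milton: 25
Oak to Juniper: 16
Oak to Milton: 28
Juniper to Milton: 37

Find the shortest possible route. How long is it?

There are 360 distinct closed tours to check (reversals are equivalent).
Maple→Elm→Sutton→North→Oak→Juniper→Milton→Maple: 11+18+30+15+16+37+4 = 131
Maple→Elm→Sutton→North→Oak→Milton→Juniper→Maple: 11+18+30+15+28+37+33 = 172
Maple→Elm→Sutton→North→Juniper→Oak→Milton→Maple: 11+18+30+24+16+28+4 = 131
Maple→Elm→Sutton→North→Juniper→Milton→Oak→Maple: 11+18+30+24+37+28+24 = 172
Maple→Elm→Sutton→North→Milton→Oak→Juniper→Maple: 11+18+30+25+28+16+33 = 161
Maple→Elm→Sutton→North→Milton→Juniper→Oak→Maple: 11+18+30+25+37+16+24 = 161
Maple→Elm→Sutton→Oak→North→Juniper→Milton→Maple: 11+18+31+15+24+37+4 = 140
Maple→Elm→Sutton→Oak→North→Milton→Juniper→Maple: 11+18+31+15+25+37+33 = 170
… (352 more)
Maple→Elm→Juniper→Oak→North→Milton→Sutton→Maple: 11+28+16+15+25+9+7 = 111  ← best
The minimum is 111.
One optimal route: Maple → Elm → Juniper → Oak → North → Milton → Sutton → Maple (or its reverse).

111 min — the shortest possible round trip.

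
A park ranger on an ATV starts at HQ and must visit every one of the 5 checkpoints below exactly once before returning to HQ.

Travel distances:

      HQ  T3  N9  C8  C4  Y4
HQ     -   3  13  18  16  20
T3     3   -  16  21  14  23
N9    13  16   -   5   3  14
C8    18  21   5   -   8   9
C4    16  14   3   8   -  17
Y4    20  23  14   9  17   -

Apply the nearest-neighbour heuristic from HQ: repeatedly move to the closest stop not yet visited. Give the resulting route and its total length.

Nearest-neighbour total = 54; route HQ → T3 → C4 → N9 → C8 → Y4 → HQ.

HQ → [T3:3 / N9:13 / C4:16 / C8:18 / Y4:20] → T3 (3)
T3 → [C4:14 / N9:16 / C8:21 / Y4:23] → C4 (14)
C4 → [N9:3 / C8:8 / Y4:17] → N9 (3)
N9 → [C8:5 / Y4:14] → C8 (5)
C8 → [Y4:9] → Y4 (9)
Return Y4→HQ: 20.
Total = 3 + 14 + 3 + 5 + 9 + 20 = 54.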